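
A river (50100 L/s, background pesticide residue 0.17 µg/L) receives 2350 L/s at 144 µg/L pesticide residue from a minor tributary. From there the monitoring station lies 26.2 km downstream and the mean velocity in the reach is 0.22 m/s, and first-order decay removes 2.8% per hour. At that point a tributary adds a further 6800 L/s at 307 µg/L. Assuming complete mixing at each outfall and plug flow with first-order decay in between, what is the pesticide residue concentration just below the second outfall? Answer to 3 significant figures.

37.5 µg/L

Mass balance: C = (50100·0.1700 + 2350·144.0) / 52450 = 346900/52450 = 6.614 µg/L; combined flow 52450 L/s.
Travel time t = 26.2·1000 / 0.22 = 119100 s = 33.08 h.
2.8%/h lost → k = −ln(1 − 0.028) = 0.02840 h⁻¹.
After decay, C = 6.614 × e^(−kt) = 6.614 × 0.3908 = 2.585 µg/L.
Second outfall: C = (52450·2.585 + 6800·307.0)/59250 = 37.52 µg/L.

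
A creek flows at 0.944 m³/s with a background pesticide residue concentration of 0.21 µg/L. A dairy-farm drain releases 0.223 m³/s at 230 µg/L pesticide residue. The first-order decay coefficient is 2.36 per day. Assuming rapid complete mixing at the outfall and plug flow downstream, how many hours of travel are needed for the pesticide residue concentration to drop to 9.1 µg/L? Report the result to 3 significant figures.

Mass balance: C = (0.9440·0.2100 + 0.2230·230.0) / 1.167 = 51.49/1.167 = 44.12 µg/L.
44.12·exp(−k·t) = 9.1 → t = ln(44.12/9.1)/k = 57790 s = 16.05 h.

16.1 h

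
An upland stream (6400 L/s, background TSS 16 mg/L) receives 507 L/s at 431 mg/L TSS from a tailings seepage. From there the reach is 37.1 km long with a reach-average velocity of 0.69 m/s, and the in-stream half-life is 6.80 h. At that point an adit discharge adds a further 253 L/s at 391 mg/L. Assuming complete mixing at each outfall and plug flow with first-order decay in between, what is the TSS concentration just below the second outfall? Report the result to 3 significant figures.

23.6 mg/L

Flow-weighted average: C = (6400·16.00 + 507.0·431.0) / 6907 = 320900/6907 = 46.46 mg/L; combined flow 6907 L/s.
Travel time t = 37.1·1000 / 0.69 = 53770 s = 14.94 h.
Half-life 6.80 h → k = ln 2 / 6.80 = 0.1019 h⁻¹ = 2.446 d⁻¹.
After decay, C = 46.46 × e^(−kt) = 46.46 × 0.2182 = 10.14 mg/L.
Second outfall: C = (6907·10.14 + 253.0·391.0)/7160 = 23.60 mg/L.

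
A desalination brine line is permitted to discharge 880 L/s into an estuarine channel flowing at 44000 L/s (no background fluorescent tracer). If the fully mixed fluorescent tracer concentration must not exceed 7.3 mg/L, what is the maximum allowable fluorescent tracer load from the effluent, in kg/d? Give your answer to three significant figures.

Mass balance at the limit: 44000·0 + 880.0·Cₑ = 44880·7.3 → Cₑ = 372.3 mg/L.
880.0 L/s = 0.8800 m³/s. Load = 0.8800 m³/s × 372.3 g/m³ × 86 400 s/d = 28310 kg/d.

28300 kg/d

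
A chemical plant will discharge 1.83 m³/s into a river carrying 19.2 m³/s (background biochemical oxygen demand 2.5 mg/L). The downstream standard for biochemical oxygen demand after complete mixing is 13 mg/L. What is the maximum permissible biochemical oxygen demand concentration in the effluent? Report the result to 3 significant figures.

123 mg/L

At the limit, (Qr·Cr + Qe·Cₑ)/(Qr + Qe) = 13:
Cₑ = (21.03·13 − 19.20·2.500) / 1.830 = 123.2 mg/L.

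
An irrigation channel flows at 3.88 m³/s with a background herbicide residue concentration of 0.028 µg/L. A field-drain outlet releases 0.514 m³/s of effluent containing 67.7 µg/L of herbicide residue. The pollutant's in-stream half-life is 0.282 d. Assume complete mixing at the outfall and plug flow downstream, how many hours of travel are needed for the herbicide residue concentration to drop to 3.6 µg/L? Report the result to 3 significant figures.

7.73 h

Mixed concentration C = ΣQC/ΣQ = (3.880·0.02800 + 0.5140·67.70) / 4.394 = 34.91/4.394 = 7.944 µg/L.
Half-life 0.282 d → k = ln 2 / 0.282 = 2.458 d⁻¹.
7.944·exp(−k·t) = 3.6 → t = ln(7.944/3.6)/k = 27820 s = 7.728 h.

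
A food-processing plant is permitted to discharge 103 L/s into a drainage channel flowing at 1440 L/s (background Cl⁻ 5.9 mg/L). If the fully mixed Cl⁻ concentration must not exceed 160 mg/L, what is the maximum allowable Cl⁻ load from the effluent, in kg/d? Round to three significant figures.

Mass balance at the limit: 1440·5.900 + 103.0·Cₑ = 1543·160 → Cₑ = 2314 mg/L.
103.0 L/s = 0.1030 m³/s. Load = 0.1030 m³/s × 2314 g/m³ × 86 400 s/d = 20600 kg/d.

20600 kg/d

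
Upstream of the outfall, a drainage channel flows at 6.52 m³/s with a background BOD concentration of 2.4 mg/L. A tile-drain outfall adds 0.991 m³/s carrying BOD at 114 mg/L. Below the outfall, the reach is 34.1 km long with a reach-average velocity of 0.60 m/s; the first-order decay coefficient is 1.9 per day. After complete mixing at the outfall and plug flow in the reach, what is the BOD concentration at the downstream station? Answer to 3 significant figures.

Flow-weighted average: C = (6.520·2.400 + 0.9910·114.0) / 7.511 = 128.6/7.511 = 17.12 mg/L.
Travel time t = 34.1·1000 / 0.60 = 56830 s = 15.79 h.
Decay over the reach: 17.12·exp(−kt) = 17.12·0.2866 = 4.907 mg/L.

4.91 mg/L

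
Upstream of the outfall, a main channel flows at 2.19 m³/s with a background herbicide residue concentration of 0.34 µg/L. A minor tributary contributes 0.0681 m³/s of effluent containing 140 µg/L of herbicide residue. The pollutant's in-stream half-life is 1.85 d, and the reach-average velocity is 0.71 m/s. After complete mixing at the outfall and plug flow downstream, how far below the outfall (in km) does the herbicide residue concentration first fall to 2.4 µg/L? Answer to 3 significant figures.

Flow-weighted average: C = (2.190·0.3400 + 0.06810·140.0) / 2.258 = 10.28/2.258 = 4.552 µg/L.
Half-life 1.85 d → k = ln 2 / 1.85 = 0.3747 d⁻¹.
Set 4.552·exp(−k·t) = 2.4 → t = ln(4.552/2.4)/k = 147600 s = 41.00 h.
Distance = v·t = 0.71·147600 = 104800 m = 104.8 km.

105 km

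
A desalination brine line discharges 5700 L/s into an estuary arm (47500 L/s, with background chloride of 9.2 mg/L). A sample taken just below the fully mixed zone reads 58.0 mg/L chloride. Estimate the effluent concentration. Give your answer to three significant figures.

Mass balance: 47500·9.200 + 5700·Cₑ = 53200·58.00
→ Cₑ = (53200·58.00 − 47500·9.200) / 5700 = 464.7 mg/L.

465 mg/L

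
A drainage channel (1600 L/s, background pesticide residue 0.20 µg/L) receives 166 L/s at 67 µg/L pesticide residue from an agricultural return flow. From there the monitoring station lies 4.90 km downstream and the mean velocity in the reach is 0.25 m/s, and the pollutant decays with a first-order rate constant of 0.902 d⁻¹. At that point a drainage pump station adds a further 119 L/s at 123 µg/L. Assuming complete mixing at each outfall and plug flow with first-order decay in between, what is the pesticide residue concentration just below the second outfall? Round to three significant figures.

Flow-weighted average: C = (1600·0.2000 + 166.0·67.00) / 1766 = 11440/1766 = 6.479 µg/L; combined flow 1766 L/s.
Travel time t = 4.90·1000 / 0.25 = 19600 s = 5.444 h.
Applying C = C₀e^(−kt): 6.479 × 0.8150 = 5.280 µg/L.
At the second outfall, C = (1766·5.280 + 119.0·123.0) / (1766 + 119.0) = 12.71 µg/L.

12.7 µg/L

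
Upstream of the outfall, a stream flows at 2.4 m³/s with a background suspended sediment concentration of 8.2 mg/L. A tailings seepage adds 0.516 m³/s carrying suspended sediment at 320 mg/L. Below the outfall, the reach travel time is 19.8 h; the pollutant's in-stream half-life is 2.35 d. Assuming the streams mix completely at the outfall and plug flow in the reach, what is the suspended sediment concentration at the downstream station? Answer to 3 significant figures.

49.7 mg/L

Mass balance: C = (2.400·8.200 + 0.5160·320.0) / 2.916 = 184.8/2.916 = 63.37 mg/L.
Half-life 2.35 d → k = ln 2 / 2.35 = 0.2950 d⁻¹.
Decay over the reach: 63.37·exp(−kt) = 63.37·0.7840 = 49.69 mg/L.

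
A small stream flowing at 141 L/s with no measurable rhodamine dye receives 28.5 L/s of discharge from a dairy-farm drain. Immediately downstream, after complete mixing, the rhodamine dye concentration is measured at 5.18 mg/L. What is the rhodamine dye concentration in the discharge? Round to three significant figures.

Mass balance: 141.0·0 + 28.50·Cₑ = 169.5·5.180
→ Cₑ = (169.5·5.180 − 141.0·0) / 28.50 = 30.81 mg/L.

30.8 mg/L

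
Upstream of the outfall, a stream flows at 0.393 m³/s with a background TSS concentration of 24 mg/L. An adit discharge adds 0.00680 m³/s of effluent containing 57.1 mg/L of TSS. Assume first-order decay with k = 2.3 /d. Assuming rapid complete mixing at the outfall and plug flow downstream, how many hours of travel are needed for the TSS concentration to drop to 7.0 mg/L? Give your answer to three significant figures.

Mass balance: C = (0.3930·24.00 + 0.006800·57.10) / 0.3998 = 9.820/0.3998 = 24.56 mg/L.
24.56·exp(−k·t) = 7.0 → t = ln(24.56/7.0)/k = 47160 s = 13.10 h.

13.1 h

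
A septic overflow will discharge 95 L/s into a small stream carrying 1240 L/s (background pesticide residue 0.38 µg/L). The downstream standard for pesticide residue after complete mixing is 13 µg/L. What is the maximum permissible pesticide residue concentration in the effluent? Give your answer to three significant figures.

At the limit, (Qr·Cr + Qe·Cₑ)/(Qr + Qe) = 13:
Cₑ = (1335·13 − 1240·0.3800) / 95.00 = 177.7 µg/L.

178 µg/L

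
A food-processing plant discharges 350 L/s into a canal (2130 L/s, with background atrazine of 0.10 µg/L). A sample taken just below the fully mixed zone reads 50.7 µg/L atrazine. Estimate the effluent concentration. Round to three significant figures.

359 µg/L

Mass balance: 2130·0.1000 + 350.0·Cₑ = 2480·50.70
→ Cₑ = (2480·50.70 − 2130·0.1000) / 350.0 = 358.6 µg/L.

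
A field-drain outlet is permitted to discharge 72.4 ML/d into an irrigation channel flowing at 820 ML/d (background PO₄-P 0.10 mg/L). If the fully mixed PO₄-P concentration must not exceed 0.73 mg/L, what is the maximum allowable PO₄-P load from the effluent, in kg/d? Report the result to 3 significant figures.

569 kg/d

Mass balance at the limit: 820.0·0.1000 + 72.40·Cₑ = 892.4·0.73 → Cₑ = 7.865 mg/L.
72.40 ML/d = 0.8380 m³/s. Load = 0.8380 m³/s × 7.865 g/m³ × 86 400 s/d = 569.5 kg/d.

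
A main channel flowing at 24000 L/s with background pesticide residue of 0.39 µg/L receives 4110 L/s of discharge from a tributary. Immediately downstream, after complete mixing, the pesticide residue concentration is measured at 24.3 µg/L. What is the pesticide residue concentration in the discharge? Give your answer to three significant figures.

164 µg/L

Mass balance: 24000·0.3900 + 4110·Cₑ = 28110·24.30
→ Cₑ = (28110·24.30 − 24000·0.3900) / 4110 = 163.9 µg/L.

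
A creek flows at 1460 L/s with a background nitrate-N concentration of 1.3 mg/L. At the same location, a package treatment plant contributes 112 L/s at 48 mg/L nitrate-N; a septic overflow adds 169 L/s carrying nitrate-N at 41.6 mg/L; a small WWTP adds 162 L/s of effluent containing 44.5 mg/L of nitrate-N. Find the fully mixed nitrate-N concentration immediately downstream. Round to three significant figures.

Mixed concentration C = ΣQC/ΣQ = (1460·1.300 + 112.0·48.00 + 169.0·41.60 + 162.0·44.50) / 1903 = 21510/1903 = 11.30 mg/L.

11.3 mg/L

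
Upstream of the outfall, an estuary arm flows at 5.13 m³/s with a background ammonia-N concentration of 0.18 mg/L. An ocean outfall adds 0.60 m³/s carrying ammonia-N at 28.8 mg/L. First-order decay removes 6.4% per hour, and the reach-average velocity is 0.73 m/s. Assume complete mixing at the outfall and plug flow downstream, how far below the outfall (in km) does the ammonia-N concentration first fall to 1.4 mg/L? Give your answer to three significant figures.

Mass balance: C = (5.130·0.1800 + 0.6000·28.80) / 5.730 = 18.20/5.730 = 3.177 mg/L.
6.4%/h lost → k = −ln(1 − 0.064) = 0.06614 h⁻¹.
Set 3.177·exp(−k·t) = 1.4 → t = ln(3.177/1.4)/k = 44600 s = 12.39 h.
Distance = v·t = 0.73·44600 = 32560 m = 32.56 km.

32.6 km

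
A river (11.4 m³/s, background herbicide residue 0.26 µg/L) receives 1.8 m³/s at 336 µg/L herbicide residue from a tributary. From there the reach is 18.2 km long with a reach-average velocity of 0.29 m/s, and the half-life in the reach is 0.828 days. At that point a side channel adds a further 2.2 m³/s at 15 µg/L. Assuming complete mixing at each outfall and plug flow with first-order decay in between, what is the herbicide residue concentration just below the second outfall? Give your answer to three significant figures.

23.6 µg/L

Flow-weighted average: C = (11.40·0.2600 + 1.800·336.0) / 13.20 = 607.8/13.20 = 46.04 µg/L; combined flow 13.20 m³/s.
Travel time t = 18.2·1000 / 0.29 = 62760 s = 17.43 h.
Half-life 0.828 d → k = ln 2 / 0.828 = 0.8371 d⁻¹.
Decay over the reach: 46.04·exp(−kt) = 46.04·0.5444 = 25.07 µg/L.
At the second outfall, C = (13.20·25.07 + 2.200·15.00) / (13.20 + 2.200) = 23.63 µg/L.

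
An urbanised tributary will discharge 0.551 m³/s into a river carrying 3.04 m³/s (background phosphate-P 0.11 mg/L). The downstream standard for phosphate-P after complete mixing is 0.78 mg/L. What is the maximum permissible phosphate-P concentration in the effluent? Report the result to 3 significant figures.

4.48 mg/L

At the limit, (Qr·Cr + Qe·Cₑ)/(Qr + Qe) = 0.78:
Cₑ = (3.591·0.78 − 3.040·0.1100) / 0.5510 = 4.477 mg/L.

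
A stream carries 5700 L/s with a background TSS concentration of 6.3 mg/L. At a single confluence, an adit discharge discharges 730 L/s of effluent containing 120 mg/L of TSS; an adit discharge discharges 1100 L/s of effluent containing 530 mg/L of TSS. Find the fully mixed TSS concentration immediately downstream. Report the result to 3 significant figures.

93.8 mg/L

Mass balance: C = (5700·6.300 + 730.0·120.0 + 1100·530.0) / 7530 = 706500/7530 = 93.83 mg/L.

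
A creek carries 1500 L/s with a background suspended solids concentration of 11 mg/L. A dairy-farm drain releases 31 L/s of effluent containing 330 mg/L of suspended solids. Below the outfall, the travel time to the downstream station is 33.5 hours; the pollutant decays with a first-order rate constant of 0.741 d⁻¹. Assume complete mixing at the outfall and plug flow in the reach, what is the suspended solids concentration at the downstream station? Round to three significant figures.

Mixed concentration C = ΣQC/ΣQ = (1500·11.00 + 31.00·330.0) / 1531 = 26730/1531 = 17.46 mg/L.
Decay over the reach: 17.46·exp(−kt) = 17.46·0.3555 = 6.206 mg/L.

6.21 mg/L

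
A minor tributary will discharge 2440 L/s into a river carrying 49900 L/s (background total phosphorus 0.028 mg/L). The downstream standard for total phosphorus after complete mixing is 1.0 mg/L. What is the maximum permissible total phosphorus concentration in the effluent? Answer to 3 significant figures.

At the limit, (Qr·Cr + Qe·Cₑ)/(Qr + Qe) = 1.0:
Cₑ = (52340·1.0 − 49900·0.02800) / 2440 = 20.88 mg/L.

20.9 mg/L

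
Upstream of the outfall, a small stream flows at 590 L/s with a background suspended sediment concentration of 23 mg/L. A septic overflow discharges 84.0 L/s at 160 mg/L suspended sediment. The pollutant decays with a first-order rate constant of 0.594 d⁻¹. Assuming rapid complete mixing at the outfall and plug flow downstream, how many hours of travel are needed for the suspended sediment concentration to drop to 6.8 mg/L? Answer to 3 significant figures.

71.7 h

Conservation of mass: C = (590.0·23.00 + 84.00·160.0) / 674.0 = 27010/674.0 = 40.07 mg/L.
40.07·exp(−k·t) = 6.8 → t = ln(40.07/6.8)/k = 258000 s = 71.67 h.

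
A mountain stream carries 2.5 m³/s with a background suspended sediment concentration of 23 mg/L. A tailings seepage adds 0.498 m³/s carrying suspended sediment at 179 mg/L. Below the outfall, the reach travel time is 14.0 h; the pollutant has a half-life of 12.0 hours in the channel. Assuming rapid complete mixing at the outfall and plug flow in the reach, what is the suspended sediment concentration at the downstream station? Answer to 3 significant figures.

Flow-weighted average: C = (2.500·23.00 + 0.4980·179.0) / 2.998 = 146.6/2.998 = 48.91 mg/L.
Half-life 12.0 h → k = ln 2 / 12.0 = 0.05776 h⁻¹ = 1.386 d⁻¹.
First-order decay: C = 48.91·exp(−k·t) = 48.91·0.4454 = 21.79 mg/L.

21.8 mg/L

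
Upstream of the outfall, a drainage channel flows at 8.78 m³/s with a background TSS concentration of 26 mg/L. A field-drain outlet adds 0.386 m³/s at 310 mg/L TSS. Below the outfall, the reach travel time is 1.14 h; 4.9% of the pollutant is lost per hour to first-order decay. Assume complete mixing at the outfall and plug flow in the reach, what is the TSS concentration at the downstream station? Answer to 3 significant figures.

Mass balance: C = (8.780·26.00 + 0.3860·310.0) / 9.166 = 347.9/9.166 = 37.96 mg/L.
4.9%/h lost → k = −ln(1 − 0.049) = 0.05024 h⁻¹.
Decay over the reach: 37.96·exp(−kt) = 37.96·0.9443 = 35.85 mg/L.

35.8 mg/L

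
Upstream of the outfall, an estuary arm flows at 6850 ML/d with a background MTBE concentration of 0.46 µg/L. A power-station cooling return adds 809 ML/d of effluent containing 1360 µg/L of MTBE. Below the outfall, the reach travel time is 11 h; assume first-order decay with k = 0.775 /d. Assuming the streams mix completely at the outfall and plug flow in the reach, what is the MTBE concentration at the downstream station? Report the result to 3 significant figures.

Mixed concentration C = ΣQC/ΣQ = (6850·0.4600 + 809.0·1360) / 7659 = 1103000/7659 = 144.1 µg/L.
Decay over the reach: 144.1·exp(−kt) = 144.1·0.7010 = 101.0 µg/L.

101 µg/L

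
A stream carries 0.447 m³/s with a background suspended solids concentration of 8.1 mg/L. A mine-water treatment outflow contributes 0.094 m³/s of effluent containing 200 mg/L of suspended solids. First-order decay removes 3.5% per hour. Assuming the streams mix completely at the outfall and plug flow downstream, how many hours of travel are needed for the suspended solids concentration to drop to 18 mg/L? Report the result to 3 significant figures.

23.4 h

Flow-weighted average: C = (0.4470·8.100 + 0.09400·200.0) / 0.5410 = 22.42/0.5410 = 41.44 mg/L.
3.5%/h lost → k = −ln(1 − 0.035) = 0.03563 h⁻¹.
41.44·exp(−k·t) = 18 → t = ln(41.44/18)/k = 84270 s = 23.41 h.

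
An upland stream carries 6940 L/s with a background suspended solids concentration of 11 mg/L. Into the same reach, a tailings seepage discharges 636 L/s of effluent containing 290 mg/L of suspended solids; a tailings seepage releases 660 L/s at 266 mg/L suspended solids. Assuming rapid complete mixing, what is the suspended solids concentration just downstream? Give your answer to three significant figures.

Mixed concentration C = ΣQC/ΣQ = (6940·11.00 + 636.0·290.0 + 660.0·266.0) / 8236 = 436300/8236 = 52.98 mg/L.

53.0 mg/L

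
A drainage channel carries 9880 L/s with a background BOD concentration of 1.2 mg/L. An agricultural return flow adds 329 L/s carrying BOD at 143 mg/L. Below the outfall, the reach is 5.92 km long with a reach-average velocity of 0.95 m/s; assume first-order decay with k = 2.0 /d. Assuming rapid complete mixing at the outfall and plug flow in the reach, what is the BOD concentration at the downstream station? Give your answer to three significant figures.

Conservation of mass: C = (9880·1.200 + 329.0·143.0) / 10210 = 58900/10210 = 5.770 mg/L.
Travel time t = 5.92·1000 / 0.95 = 6232 s = 1.731 h.
Applying C = C₀e^(−kt): 5.770 × 0.8657 = 4.995 mg/L.

4.99 mg/L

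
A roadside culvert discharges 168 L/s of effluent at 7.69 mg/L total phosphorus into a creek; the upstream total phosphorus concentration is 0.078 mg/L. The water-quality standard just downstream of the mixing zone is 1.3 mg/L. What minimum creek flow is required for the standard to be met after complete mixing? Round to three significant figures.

878 L/s

Set C_mix = 1.3: (Q·0.07800 + 168.0·7.690) / (Q + 168.0) = 1.3
→ Q = 168.0·(7.690 − 1.3)/(1.3 − 0.07800) = 878.5 L/s.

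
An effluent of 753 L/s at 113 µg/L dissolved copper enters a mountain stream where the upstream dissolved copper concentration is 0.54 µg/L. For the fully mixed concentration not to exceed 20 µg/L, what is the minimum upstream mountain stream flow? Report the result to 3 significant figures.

Set C_mix = 20: (Q·0.5400 + 753.0·113.0) / (Q + 753.0) = 20
→ Q = 753.0·(113.0 − 20)/(20 − 0.5400) = 3599 L/s.

3600 L/s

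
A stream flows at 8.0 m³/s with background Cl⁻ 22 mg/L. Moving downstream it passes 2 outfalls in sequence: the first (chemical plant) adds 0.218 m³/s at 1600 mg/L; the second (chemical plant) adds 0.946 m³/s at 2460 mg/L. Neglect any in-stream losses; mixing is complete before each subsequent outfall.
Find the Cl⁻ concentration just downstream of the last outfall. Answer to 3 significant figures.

Below outfall 1: Q → 8.218 m³/s, C = (8.000·22.00 + 0.2180·1600)/8.218 = 63.86 mg/L.
Below outfall 2: Q → 9.164 m³/s, C = (8.218·63.86 + 0.9460·2460)/9.164 = 311.2 mg/L.

311 mg/L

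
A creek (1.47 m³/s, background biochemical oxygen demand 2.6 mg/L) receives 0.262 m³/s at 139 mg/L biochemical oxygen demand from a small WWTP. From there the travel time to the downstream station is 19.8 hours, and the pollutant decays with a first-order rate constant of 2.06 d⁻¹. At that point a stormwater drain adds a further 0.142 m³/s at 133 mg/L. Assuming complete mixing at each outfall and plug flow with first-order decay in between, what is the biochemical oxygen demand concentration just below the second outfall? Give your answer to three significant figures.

14.0 mg/L

Mixed concentration C = ΣQC/ΣQ = (1.470·2.600 + 0.2620·139.0) / 1.732 = 40.24/1.732 = 23.23 mg/L; combined flow 1.732 m³/s.
After decay, C = 23.23 × e^(−kt) = 23.23 × 0.1828 = 4.246 mg/L.
At the second outfall, C = (1.732·4.246 + 0.1420·133.0) / (1.732 + 0.1420) = 14.00 mg/L.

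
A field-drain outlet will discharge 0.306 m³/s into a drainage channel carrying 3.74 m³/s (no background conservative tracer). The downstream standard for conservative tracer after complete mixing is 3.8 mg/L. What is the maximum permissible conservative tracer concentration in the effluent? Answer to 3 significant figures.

50.2 mg/L

At the limit, (Qr·Cr + Qe·Cₑ)/(Qr + Qe) = 3.8:
Cₑ = (4.046·3.8 − 3.740·0) / 0.3060 = 50.24 mg/L.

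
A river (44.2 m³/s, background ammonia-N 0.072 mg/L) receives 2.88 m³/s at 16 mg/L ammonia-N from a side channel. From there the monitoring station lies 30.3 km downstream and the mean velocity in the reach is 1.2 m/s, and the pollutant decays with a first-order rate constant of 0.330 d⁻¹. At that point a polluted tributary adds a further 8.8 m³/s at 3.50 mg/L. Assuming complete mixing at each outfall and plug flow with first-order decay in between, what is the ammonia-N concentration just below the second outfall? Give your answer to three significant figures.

Mixed concentration C = ΣQC/ΣQ = (44.20·0.07200 + 2.880·16.00) / 47.08 = 49.26/47.08 = 1.046 mg/L; combined flow 47.08 m³/s.
Travel time t = 30.3·1000 / 1.2 = 25250 s = 7.014 h.
First-order decay: C = 1.046·exp(−k·t) = 1.046·0.9081 = 0.9502 mg/L.
Second outfall: C = (47.08·0.9502 + 8.800·3.500)/55.88 = 1.352 mg/L.

1.35 mg/L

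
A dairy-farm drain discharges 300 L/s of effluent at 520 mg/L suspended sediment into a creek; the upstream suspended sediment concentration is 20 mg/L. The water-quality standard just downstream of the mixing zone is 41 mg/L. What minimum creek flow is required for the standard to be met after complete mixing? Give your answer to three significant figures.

6840 L/s

Set C_mix = 41: (Q·20.00 + 300.0·520.0) / (Q + 300.0) = 41
→ Q = 300.0·(520.0 − 41)/(41 − 20.00) = 6843 L/s.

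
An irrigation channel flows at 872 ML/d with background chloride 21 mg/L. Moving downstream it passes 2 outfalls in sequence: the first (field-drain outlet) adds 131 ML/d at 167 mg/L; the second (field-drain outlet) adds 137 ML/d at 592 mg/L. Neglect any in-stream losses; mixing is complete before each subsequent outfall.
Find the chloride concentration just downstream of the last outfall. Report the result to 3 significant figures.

106 mg/L

Below outfall 1: Q → 1003 ML/d, C = (872.0·21.00 + 131.0·167.0)/1003 = 40.07 mg/L.
Below outfall 2: Q → 1140 ML/d, C = (1003·40.07 + 137.0·592.0)/1140 = 106.4 mg/L.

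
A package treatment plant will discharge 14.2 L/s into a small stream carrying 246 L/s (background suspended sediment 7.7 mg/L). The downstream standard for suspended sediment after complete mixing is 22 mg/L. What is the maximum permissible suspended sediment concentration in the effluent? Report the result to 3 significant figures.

270 mg/L

At the limit, (Qr·Cr + Qe·Cₑ)/(Qr + Qe) = 22:
Cₑ = (260.2·22 − 246.0·7.700) / 14.20 = 269.7 mg/L.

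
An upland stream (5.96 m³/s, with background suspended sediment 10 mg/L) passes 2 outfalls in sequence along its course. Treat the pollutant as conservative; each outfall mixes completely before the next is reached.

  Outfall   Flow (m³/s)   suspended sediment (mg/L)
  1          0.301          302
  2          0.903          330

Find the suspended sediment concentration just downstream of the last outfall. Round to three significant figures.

62.6 mg/L

Outfall 1: combined Q = 6.261 m³/s; C = (5.960·10.00 + 0.3010·302.0)/6.261 = 24.04 mg/L.
Outfall 2: combined Q = 7.164 m³/s; C = (6.261·24.04 + 0.9030·330.0)/7.164 = 62.60 mg/L.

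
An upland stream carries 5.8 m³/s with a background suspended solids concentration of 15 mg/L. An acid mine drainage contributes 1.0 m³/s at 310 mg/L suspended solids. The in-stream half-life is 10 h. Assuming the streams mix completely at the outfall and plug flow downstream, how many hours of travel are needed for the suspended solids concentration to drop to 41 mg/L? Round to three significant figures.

Mass balance: C = (5.800·15.00 + 1.000·310.0) / 6.800 = 397.0/6.800 = 58.38 mg/L.
Half-life 10 h → k = ln 2 / 10 = 0.06931 h⁻¹ = 1.664 d⁻¹.
58.38·exp(−k·t) = 41 → t = ln(58.38/41)/k = 18360 s = 5.099 h.

5.10 h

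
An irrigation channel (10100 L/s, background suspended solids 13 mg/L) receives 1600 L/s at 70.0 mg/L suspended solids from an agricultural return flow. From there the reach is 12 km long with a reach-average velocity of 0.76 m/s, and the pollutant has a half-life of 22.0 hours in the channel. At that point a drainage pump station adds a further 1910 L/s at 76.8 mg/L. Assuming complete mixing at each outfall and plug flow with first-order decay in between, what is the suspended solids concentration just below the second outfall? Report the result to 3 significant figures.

Flow-weighted average: C = (10100·13.00 + 1600·70.00) / 11700 = 243300/11700 = 20.79 mg/L; combined flow 11700 L/s.
Travel time t = 12·1000 / 0.76 = 15790 s = 4.386 h.
Half-life 22.0 h → k = ln 2 / 22.0 = 0.03151 h⁻¹ = 0.7562 d⁻¹.
First-order decay: C = 20.79·exp(−k·t) = 20.79·0.8709 = 18.11 mg/L.
Second outfall: C = (11700·18.11 + 1910·76.80)/13610 = 26.35 mg/L.

26.3 mg/L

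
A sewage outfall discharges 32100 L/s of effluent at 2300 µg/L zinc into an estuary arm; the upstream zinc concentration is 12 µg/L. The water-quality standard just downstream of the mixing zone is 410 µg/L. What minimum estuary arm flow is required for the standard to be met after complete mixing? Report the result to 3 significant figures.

152000 L/s

Set C_mix = 410: (Q·12.00 + 32100·2300) / (Q + 32100) = 410
→ Q = 32100·(2300 − 410)/(410 − 12.00) = 152400 L/s.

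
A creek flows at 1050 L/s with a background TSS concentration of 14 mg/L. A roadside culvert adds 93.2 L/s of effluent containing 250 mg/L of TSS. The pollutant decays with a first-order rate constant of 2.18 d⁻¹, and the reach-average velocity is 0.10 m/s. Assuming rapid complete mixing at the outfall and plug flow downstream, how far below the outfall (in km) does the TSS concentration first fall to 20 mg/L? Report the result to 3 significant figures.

2.01 km

After mixing, C = (1050·14.00 + 93.20·250.0) / 1143 = 38000/1143 = 33.24 mg/L.
Set 33.24·exp(−k·t) = 20 → t = ln(33.24/20)/k = 20130 s = 5.593 h.
Distance = v·t = 0.10·20130 = 2013 m = 2.013 km.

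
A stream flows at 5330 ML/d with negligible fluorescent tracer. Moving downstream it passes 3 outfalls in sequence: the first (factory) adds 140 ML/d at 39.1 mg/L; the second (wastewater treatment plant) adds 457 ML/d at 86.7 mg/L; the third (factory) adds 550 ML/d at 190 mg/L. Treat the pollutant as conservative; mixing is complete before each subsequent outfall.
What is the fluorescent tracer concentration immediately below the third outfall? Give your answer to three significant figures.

Below outfall 1: Q → 5470 ML/d, C = (5330·0 + 140.0·39.10)/5470 = 1.001 mg/L.
Below outfall 2: Q → 5927 ML/d, C = (5470·1.001 + 457.0·86.70)/5927 = 7.609 mg/L.
Below outfall 3: Q → 6477 ML/d, C = (5927·7.609 + 550.0·190.0)/6477 = 23.10 mg/L.

23.1 mg/L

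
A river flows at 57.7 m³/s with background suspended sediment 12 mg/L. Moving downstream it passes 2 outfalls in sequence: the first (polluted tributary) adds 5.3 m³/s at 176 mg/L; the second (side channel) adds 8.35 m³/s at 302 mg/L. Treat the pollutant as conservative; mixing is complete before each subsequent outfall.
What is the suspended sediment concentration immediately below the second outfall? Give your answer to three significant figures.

58.1 mg/L

After outfall 1: Q = 57.70 + 5.300 = 63.00 m³/s; C = (57.70·12.00 + 5.300·176.0)/63.00 = 25.80 mg/L.
After outfall 2: Q = 63.00 + 8.350 = 71.35 m³/s; C = (63.00·25.80 + 8.350·302.0)/71.35 = 58.12 mg/L.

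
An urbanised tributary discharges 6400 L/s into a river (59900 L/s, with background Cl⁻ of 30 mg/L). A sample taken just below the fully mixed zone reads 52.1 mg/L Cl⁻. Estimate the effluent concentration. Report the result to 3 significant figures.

259 mg/L

Mass balance: 59900·30.00 + 6400·Cₑ = 66300·52.10
→ Cₑ = (66300·52.10 − 59900·30.00) / 6400 = 258.9 mg/L.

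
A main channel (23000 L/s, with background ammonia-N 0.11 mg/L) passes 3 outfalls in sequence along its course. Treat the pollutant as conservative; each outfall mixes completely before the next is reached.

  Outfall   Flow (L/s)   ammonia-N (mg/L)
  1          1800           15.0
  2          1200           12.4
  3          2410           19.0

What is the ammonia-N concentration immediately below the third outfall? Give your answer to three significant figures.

3.17 mg/L

After outfall 1: Q = 23000 + 1800 = 24800 L/s; C = (23000·0.1100 + 1800·15.00)/24800 = 1.191 mg/L.
After outfall 2: Q = 24800 + 1200 = 26000 L/s; C = (24800·1.191 + 1200·12.40)/26000 = 1.708 mg/L.
After outfall 3: Q = 26000 + 2410 = 28410 L/s; C = (26000·1.708 + 2410·19.00)/28410 = 3.175 mg/L.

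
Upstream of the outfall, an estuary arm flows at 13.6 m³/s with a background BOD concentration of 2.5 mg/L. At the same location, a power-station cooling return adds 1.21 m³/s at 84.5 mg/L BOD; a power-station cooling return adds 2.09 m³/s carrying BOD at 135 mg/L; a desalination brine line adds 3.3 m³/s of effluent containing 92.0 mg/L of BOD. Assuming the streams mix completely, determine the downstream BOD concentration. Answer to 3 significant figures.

Mass balance: C = (13.60·2.500 + 1.210·84.50 + 2.090·135.0 + 3.300·92.00) / 20.20 = 722.0/20.20 = 35.74 mg/L.

35.7 mg/L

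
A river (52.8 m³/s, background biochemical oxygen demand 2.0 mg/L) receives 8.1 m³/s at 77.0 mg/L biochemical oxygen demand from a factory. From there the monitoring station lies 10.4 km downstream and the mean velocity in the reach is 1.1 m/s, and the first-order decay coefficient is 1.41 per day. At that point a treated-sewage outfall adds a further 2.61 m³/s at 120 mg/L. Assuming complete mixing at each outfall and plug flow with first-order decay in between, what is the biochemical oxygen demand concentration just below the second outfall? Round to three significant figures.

14.8 mg/L

Conservation of mass: C = (52.80·2.000 + 8.100·77.00) / 60.90 = 729.3/60.90 = 11.98 mg/L; combined flow 60.90 m³/s.
Travel time t = 10.4·1000 / 1.1 = 9455 s = 2.626 h.
Decay over the reach: 11.98·exp(−kt) = 11.98·0.8570 = 10.26 mg/L.
Second outfall: C = (60.90·10.26 + 2.610·120.0)/63.51 = 14.77 mg/L.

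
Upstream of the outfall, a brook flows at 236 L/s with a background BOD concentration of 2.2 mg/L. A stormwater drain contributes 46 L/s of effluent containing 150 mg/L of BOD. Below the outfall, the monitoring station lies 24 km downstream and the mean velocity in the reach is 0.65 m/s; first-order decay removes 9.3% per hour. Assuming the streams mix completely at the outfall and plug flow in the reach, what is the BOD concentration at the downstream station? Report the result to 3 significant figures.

9.67 mg/L

Conservation of mass: C = (236.0·2.200 + 46.00·150.0) / 282.0 = 7419/282.0 = 26.31 mg/L.
Travel time t = 24·1000 / 0.65 = 36920 s = 10.26 h.
9.3%/h lost → k = −ln(1 − 0.093) = 0.09761 h⁻¹.
Applying C = C₀e^(−kt): 26.31 × 0.3675 = 9.667 mg/L.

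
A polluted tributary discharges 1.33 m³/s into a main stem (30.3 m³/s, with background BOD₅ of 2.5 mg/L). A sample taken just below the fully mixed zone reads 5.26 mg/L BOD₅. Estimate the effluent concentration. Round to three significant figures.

68.1 mg/L

Mass balance: 30.30·2.500 + 1.330·Cₑ = 31.63·5.260
→ Cₑ = (31.63·5.260 − 30.30·2.500) / 1.330 = 68.14 mg/L.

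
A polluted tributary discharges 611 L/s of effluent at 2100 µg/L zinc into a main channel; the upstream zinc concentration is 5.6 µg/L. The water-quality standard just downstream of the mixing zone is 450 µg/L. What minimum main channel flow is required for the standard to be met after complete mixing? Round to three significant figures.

2270 L/s

Set C_mix = 450: (Q·5.600 + 611.0·2100) / (Q + 611.0) = 450
→ Q = 611.0·(2100 − 450)/(450 − 5.600) = 2269 L/s.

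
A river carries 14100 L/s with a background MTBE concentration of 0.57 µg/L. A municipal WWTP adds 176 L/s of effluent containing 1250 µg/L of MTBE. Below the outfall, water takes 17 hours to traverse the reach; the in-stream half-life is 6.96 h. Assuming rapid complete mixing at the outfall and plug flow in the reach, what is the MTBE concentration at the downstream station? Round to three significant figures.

2.94 µg/L

Flow-weighted average: C = (14100·0.5700 + 176.0·1250) / 14280 = 228000/14280 = 15.97 µg/L.
Half-life 6.96 h → k = ln 2 / 6.96 = 0.09959 h⁻¹ = 2.390 d⁻¹.
First-order decay: C = 15.97·exp(−k·t) = 15.97·0.1840 = 2.938 µg/L.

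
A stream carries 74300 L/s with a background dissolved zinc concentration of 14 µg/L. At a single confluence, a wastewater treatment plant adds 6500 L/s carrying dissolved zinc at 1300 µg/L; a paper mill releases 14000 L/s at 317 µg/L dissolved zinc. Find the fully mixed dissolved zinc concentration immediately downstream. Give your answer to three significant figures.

147 µg/L

Mixed concentration C = ΣQC/ΣQ = (74300·14.00 + 6500·1300 + 14000·317.0) / 94800 = 13930000/94800 = 146.9 µg/L.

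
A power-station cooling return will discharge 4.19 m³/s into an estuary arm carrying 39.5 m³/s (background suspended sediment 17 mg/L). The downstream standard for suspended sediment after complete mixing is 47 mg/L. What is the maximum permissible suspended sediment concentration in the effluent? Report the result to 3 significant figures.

At the limit, (Qr·Cr + Qe·Cₑ)/(Qr + Qe) = 47:
Cₑ = (43.69·47 − 39.50·17.00) / 4.190 = 329.8 mg/L.

330 mg/L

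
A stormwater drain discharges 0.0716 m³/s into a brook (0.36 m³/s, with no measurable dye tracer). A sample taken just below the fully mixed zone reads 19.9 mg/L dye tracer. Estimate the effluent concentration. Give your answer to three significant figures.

Mass balance: 0.3600·0 + 0.07160·Cₑ = 0.4316·19.90
→ Cₑ = (0.4316·19.90 − 0.3600·0) / 0.07160 = 120.0 mg/L.

120 mg/L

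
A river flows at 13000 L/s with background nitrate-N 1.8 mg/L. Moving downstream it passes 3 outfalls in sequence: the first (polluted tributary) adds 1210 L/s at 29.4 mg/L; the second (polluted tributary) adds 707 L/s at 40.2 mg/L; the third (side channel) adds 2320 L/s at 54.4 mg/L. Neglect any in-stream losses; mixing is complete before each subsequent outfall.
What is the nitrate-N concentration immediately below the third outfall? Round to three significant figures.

Below outfall 1: Q → 14210 L/s, C = (13000·1.800 + 1210·29.40)/14210 = 4.150 mg/L.
Below outfall 2: Q → 14920 L/s, C = (14210·4.150 + 707.0·40.20)/14920 = 5.859 mg/L.
Below outfall 3: Q → 17240 L/s, C = (14920·5.859 + 2320·54.40)/17240 = 12.39 mg/L.

12.4 mg/L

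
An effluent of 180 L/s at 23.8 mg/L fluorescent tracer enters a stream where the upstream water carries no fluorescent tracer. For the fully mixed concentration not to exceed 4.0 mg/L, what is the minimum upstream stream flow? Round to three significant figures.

891 L/s

Set C_mix = 4.0: (Q·0 + 180.0·23.80) / (Q + 180.0) = 4.0
→ Q = 180.0·(23.80 − 4.0)/(4.0 − 0) = 891.0 L/s.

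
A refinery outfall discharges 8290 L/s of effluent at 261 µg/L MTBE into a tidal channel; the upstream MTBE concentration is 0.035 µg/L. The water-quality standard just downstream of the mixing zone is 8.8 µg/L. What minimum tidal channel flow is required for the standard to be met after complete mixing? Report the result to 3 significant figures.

239000 L/s

Set C_mix = 8.8: (Q·0.03500 + 8290·261.0) / (Q + 8290) = 8.8
→ Q = 8290·(261.0 − 8.8)/(8.8 − 0.03500) = 238500 L/s.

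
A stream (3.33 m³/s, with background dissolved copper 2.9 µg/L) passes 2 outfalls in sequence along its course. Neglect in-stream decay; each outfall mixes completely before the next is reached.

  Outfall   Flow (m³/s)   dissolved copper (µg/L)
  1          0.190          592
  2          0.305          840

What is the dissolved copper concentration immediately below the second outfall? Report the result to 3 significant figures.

98.9 µg/L

Below outfall 1: Q → 3.520 m³/s, C = (3.330·2.900 + 0.1900·592.0)/3.520 = 34.70 µg/L.
Below outfall 2: Q → 3.825 m³/s, C = (3.520·34.70 + 0.3050·840.0)/3.825 = 98.91 µg/L.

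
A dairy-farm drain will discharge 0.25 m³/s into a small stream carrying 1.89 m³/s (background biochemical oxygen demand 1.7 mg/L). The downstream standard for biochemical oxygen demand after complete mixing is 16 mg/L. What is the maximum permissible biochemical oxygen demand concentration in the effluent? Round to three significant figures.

124 mg/L

At the limit, (Qr·Cr + Qe·Cₑ)/(Qr + Qe) = 16:
Cₑ = (2.140·16 − 1.890·1.700) / 0.2500 = 124.1 mg/L.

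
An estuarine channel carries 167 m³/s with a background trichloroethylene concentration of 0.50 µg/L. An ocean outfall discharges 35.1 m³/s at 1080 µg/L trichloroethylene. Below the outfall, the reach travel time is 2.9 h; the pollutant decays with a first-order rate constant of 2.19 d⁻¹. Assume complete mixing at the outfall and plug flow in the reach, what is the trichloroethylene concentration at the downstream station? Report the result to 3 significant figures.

144 µg/L

Conservation of mass: C = (167.0·0.5000 + 35.10·1080) / 202.1 = 37990/202.1 = 188.0 µg/L.
Decay over the reach: 188.0·exp(−kt) = 188.0·0.7675 = 144.3 µg/L.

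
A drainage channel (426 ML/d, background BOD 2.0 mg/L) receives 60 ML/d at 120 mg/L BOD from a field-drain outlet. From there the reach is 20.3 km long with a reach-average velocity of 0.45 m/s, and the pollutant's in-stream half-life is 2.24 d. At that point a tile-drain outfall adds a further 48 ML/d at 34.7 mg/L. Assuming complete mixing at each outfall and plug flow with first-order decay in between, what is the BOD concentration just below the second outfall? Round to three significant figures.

15.9 mg/L

Flow-weighted average: C = (426.0·2.000 + 60.00·120.0) / 486.0 = 8052/486.0 = 16.57 mg/L; combined flow 486.0 ML/d.
Travel time t = 20.3·1000 / 0.45 = 45110 s = 12.53 h.
Half-life 2.24 d → k = ln 2 / 2.24 = 0.3094 d⁻¹.
Decay over the reach: 16.57·exp(−kt) = 16.57·0.8508 = 14.10 mg/L.
At the second outfall, C = (486.0·14.10 + 48.00·34.70) / (486.0 + 48.00) = 15.95 mg/L.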